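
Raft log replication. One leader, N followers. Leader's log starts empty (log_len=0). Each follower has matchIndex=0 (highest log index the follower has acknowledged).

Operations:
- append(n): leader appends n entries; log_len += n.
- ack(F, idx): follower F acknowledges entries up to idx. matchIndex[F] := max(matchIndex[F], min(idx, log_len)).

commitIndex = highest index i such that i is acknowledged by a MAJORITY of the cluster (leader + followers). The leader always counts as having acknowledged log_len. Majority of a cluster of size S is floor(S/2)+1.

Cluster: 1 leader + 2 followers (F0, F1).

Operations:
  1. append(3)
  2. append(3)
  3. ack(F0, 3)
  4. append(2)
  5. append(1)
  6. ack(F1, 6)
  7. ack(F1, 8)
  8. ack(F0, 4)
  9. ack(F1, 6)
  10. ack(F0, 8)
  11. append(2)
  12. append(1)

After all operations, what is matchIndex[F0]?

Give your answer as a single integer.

Op 1: append 3 -> log_len=3
Op 2: append 3 -> log_len=6
Op 3: F0 acks idx 3 -> match: F0=3 F1=0; commitIndex=3
Op 4: append 2 -> log_len=8
Op 5: append 1 -> log_len=9
Op 6: F1 acks idx 6 -> match: F0=3 F1=6; commitIndex=6
Op 7: F1 acks idx 8 -> match: F0=3 F1=8; commitIndex=8
Op 8: F0 acks idx 4 -> match: F0=4 F1=8; commitIndex=8
Op 9: F1 acks idx 6 -> match: F0=4 F1=8; commitIndex=8
Op 10: F0 acks idx 8 -> match: F0=8 F1=8; commitIndex=8
Op 11: append 2 -> log_len=11
Op 12: append 1 -> log_len=12

Answer: 8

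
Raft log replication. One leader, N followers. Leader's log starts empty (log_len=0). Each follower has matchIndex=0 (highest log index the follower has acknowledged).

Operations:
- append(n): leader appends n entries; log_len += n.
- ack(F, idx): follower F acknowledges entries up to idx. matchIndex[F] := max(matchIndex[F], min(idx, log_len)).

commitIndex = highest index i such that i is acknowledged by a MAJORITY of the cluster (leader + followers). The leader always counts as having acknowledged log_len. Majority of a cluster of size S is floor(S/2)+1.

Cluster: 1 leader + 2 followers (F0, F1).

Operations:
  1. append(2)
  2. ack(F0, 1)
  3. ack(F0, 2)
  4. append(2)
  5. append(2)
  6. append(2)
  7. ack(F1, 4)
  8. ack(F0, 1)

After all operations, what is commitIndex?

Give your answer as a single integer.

Answer: 4

Derivation:
Op 1: append 2 -> log_len=2
Op 2: F0 acks idx 1 -> match: F0=1 F1=0; commitIndex=1
Op 3: F0 acks idx 2 -> match: F0=2 F1=0; commitIndex=2
Op 4: append 2 -> log_len=4
Op 5: append 2 -> log_len=6
Op 6: append 2 -> log_len=8
Op 7: F1 acks idx 4 -> match: F0=2 F1=4; commitIndex=4
Op 8: F0 acks idx 1 -> match: F0=2 F1=4; commitIndex=4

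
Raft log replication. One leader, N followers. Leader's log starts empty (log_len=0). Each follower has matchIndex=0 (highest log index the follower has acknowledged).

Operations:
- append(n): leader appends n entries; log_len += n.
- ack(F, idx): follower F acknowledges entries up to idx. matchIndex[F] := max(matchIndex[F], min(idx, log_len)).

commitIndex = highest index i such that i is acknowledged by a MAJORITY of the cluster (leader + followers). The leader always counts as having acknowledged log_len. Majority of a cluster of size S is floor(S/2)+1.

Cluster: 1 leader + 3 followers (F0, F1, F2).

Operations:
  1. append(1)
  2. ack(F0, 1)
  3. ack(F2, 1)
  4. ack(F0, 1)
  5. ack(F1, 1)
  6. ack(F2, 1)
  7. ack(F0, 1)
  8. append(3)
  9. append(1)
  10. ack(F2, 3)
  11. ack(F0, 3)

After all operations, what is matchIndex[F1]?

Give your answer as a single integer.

Answer: 1

Derivation:
Op 1: append 1 -> log_len=1
Op 2: F0 acks idx 1 -> match: F0=1 F1=0 F2=0; commitIndex=0
Op 3: F2 acks idx 1 -> match: F0=1 F1=0 F2=1; commitIndex=1
Op 4: F0 acks idx 1 -> match: F0=1 F1=0 F2=1; commitIndex=1
Op 5: F1 acks idx 1 -> match: F0=1 F1=1 F2=1; commitIndex=1
Op 6: F2 acks idx 1 -> match: F0=1 F1=1 F2=1; commitIndex=1
Op 7: F0 acks idx 1 -> match: F0=1 F1=1 F2=1; commitIndex=1
Op 8: append 3 -> log_len=4
Op 9: append 1 -> log_len=5
Op 10: F2 acks idx 3 -> match: F0=1 F1=1 F2=3; commitIndex=1
Op 11: F0 acks idx 3 -> match: F0=3 F1=1 F2=3; commitIndex=3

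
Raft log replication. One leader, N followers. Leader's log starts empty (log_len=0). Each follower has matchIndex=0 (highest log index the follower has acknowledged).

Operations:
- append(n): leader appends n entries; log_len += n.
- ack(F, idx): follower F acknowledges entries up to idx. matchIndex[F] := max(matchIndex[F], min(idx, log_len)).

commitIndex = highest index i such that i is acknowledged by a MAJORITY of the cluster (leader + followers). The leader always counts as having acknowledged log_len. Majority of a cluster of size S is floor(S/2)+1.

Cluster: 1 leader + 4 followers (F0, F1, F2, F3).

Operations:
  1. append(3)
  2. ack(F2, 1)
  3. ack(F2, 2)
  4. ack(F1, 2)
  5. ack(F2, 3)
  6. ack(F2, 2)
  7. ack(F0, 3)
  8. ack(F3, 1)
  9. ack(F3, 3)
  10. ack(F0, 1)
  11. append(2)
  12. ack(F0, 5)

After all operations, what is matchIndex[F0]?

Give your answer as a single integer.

Answer: 5

Derivation:
Op 1: append 3 -> log_len=3
Op 2: F2 acks idx 1 -> match: F0=0 F1=0 F2=1 F3=0; commitIndex=0
Op 3: F2 acks idx 2 -> match: F0=0 F1=0 F2=2 F3=0; commitIndex=0
Op 4: F1 acks idx 2 -> match: F0=0 F1=2 F2=2 F3=0; commitIndex=2
Op 5: F2 acks idx 3 -> match: F0=0 F1=2 F2=3 F3=0; commitIndex=2
Op 6: F2 acks idx 2 -> match: F0=0 F1=2 F2=3 F3=0; commitIndex=2
Op 7: F0 acks idx 3 -> match: F0=3 F1=2 F2=3 F3=0; commitIndex=3
Op 8: F3 acks idx 1 -> match: F0=3 F1=2 F2=3 F3=1; commitIndex=3
Op 9: F3 acks idx 3 -> match: F0=3 F1=2 F2=3 F3=3; commitIndex=3
Op 10: F0 acks idx 1 -> match: F0=3 F1=2 F2=3 F3=3; commitIndex=3
Op 11: append 2 -> log_len=5
Op 12: F0 acks idx 5 -> match: F0=5 F1=2 F2=3 F3=3; commitIndex=3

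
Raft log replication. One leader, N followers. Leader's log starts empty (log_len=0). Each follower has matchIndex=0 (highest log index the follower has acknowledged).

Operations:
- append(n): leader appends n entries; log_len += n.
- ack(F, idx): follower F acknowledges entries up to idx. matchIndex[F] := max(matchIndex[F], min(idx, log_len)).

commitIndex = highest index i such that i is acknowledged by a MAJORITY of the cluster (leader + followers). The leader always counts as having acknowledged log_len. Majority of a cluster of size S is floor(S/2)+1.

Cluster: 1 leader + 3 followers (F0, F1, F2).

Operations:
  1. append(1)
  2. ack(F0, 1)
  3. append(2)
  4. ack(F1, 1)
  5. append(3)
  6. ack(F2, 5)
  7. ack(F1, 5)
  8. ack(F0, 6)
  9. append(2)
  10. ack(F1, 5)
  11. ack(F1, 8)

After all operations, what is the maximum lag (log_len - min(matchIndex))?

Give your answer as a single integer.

Answer: 3

Derivation:
Op 1: append 1 -> log_len=1
Op 2: F0 acks idx 1 -> match: F0=1 F1=0 F2=0; commitIndex=0
Op 3: append 2 -> log_len=3
Op 4: F1 acks idx 1 -> match: F0=1 F1=1 F2=0; commitIndex=1
Op 5: append 3 -> log_len=6
Op 6: F2 acks idx 5 -> match: F0=1 F1=1 F2=5; commitIndex=1
Op 7: F1 acks idx 5 -> match: F0=1 F1=5 F2=5; commitIndex=5
Op 8: F0 acks idx 6 -> match: F0=6 F1=5 F2=5; commitIndex=5
Op 9: append 2 -> log_len=8
Op 10: F1 acks idx 5 -> match: F0=6 F1=5 F2=5; commitIndex=5
Op 11: F1 acks idx 8 -> match: F0=6 F1=8 F2=5; commitIndex=6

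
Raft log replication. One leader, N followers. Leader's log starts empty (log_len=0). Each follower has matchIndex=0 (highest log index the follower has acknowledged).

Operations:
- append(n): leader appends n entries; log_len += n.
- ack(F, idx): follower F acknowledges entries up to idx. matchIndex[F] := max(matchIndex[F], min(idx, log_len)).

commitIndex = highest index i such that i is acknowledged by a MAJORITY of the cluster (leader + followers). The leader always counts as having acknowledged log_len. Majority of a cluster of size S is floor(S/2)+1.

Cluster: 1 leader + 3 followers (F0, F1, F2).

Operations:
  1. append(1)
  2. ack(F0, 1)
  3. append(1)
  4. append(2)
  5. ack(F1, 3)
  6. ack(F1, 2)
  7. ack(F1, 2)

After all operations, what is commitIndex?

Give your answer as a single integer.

Op 1: append 1 -> log_len=1
Op 2: F0 acks idx 1 -> match: F0=1 F1=0 F2=0; commitIndex=0
Op 3: append 1 -> log_len=2
Op 4: append 2 -> log_len=4
Op 5: F1 acks idx 3 -> match: F0=1 F1=3 F2=0; commitIndex=1
Op 6: F1 acks idx 2 -> match: F0=1 F1=3 F2=0; commitIndex=1
Op 7: F1 acks idx 2 -> match: F0=1 F1=3 F2=0; commitIndex=1

Answer: 1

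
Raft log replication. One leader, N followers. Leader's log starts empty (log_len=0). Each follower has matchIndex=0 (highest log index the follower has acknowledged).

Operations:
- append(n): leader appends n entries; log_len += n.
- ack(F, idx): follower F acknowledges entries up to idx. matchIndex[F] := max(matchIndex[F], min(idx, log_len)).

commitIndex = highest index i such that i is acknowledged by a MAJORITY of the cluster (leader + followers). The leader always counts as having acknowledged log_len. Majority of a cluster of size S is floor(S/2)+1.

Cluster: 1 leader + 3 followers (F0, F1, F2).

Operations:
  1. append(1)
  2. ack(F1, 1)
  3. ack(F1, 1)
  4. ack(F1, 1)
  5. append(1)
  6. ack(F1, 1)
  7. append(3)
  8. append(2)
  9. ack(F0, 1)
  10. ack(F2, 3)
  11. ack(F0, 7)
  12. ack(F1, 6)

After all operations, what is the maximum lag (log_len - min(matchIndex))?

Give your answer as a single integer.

Op 1: append 1 -> log_len=1
Op 2: F1 acks idx 1 -> match: F0=0 F1=1 F2=0; commitIndex=0
Op 3: F1 acks idx 1 -> match: F0=0 F1=1 F2=0; commitIndex=0
Op 4: F1 acks idx 1 -> match: F0=0 F1=1 F2=0; commitIndex=0
Op 5: append 1 -> log_len=2
Op 6: F1 acks idx 1 -> match: F0=0 F1=1 F2=0; commitIndex=0
Op 7: append 3 -> log_len=5
Op 8: append 2 -> log_len=7
Op 9: F0 acks idx 1 -> match: F0=1 F1=1 F2=0; commitIndex=1
Op 10: F2 acks idx 3 -> match: F0=1 F1=1 F2=3; commitIndex=1
Op 11: F0 acks idx 7 -> match: F0=7 F1=1 F2=3; commitIndex=3
Op 12: F1 acks idx 6 -> match: F0=7 F1=6 F2=3; commitIndex=6

Answer: 4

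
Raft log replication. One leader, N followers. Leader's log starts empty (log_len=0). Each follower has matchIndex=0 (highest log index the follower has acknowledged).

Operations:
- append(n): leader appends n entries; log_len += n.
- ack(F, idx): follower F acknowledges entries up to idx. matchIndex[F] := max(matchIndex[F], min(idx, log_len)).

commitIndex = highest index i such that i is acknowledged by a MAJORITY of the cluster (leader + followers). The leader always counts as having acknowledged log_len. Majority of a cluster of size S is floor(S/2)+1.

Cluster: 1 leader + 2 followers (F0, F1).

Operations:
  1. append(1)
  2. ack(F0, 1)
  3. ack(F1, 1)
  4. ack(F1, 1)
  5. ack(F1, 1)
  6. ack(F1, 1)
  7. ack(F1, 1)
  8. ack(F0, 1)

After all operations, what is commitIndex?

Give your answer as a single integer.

Answer: 1

Derivation:
Op 1: append 1 -> log_len=1
Op 2: F0 acks idx 1 -> match: F0=1 F1=0; commitIndex=1
Op 3: F1 acks idx 1 -> match: F0=1 F1=1; commitIndex=1
Op 4: F1 acks idx 1 -> match: F0=1 F1=1; commitIndex=1
Op 5: F1 acks idx 1 -> match: F0=1 F1=1; commitIndex=1
Op 6: F1 acks idx 1 -> match: F0=1 F1=1; commitIndex=1
Op 7: F1 acks idx 1 -> match: F0=1 F1=1; commitIndex=1
Op 8: F0 acks idx 1 -> match: F0=1 F1=1; commitIndex=1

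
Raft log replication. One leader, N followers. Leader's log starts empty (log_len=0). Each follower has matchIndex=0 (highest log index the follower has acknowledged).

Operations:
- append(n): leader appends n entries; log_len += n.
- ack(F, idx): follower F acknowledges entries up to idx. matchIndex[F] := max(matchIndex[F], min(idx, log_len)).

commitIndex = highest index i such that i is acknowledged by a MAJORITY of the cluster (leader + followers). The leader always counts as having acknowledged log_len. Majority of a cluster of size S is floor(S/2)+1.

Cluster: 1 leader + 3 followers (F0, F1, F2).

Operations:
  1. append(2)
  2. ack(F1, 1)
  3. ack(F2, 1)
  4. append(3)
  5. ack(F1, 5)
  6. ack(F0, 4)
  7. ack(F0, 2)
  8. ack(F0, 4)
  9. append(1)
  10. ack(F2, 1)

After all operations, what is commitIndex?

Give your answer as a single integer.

Op 1: append 2 -> log_len=2
Op 2: F1 acks idx 1 -> match: F0=0 F1=1 F2=0; commitIndex=0
Op 3: F2 acks idx 1 -> match: F0=0 F1=1 F2=1; commitIndex=1
Op 4: append 3 -> log_len=5
Op 5: F1 acks idx 5 -> match: F0=0 F1=5 F2=1; commitIndex=1
Op 6: F0 acks idx 4 -> match: F0=4 F1=5 F2=1; commitIndex=4
Op 7: F0 acks idx 2 -> match: F0=4 F1=5 F2=1; commitIndex=4
Op 8: F0 acks idx 4 -> match: F0=4 F1=5 F2=1; commitIndex=4
Op 9: append 1 -> log_len=6
Op 10: F2 acks idx 1 -> match: F0=4 F1=5 F2=1; commitIndex=4

Answer: 4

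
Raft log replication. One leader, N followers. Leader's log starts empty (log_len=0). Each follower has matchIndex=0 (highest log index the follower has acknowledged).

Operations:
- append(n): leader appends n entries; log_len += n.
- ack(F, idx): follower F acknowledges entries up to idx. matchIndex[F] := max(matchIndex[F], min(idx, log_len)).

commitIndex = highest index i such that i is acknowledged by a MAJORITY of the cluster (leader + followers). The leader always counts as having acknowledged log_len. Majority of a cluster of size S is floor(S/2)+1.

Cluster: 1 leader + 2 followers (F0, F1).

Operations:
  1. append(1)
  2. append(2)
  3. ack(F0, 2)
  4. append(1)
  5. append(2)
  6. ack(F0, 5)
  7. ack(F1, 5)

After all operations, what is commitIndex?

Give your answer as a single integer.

Op 1: append 1 -> log_len=1
Op 2: append 2 -> log_len=3
Op 3: F0 acks idx 2 -> match: F0=2 F1=0; commitIndex=2
Op 4: append 1 -> log_len=4
Op 5: append 2 -> log_len=6
Op 6: F0 acks idx 5 -> match: F0=5 F1=0; commitIndex=5
Op 7: F1 acks idx 5 -> match: F0=5 F1=5; commitIndex=5

Answer: 5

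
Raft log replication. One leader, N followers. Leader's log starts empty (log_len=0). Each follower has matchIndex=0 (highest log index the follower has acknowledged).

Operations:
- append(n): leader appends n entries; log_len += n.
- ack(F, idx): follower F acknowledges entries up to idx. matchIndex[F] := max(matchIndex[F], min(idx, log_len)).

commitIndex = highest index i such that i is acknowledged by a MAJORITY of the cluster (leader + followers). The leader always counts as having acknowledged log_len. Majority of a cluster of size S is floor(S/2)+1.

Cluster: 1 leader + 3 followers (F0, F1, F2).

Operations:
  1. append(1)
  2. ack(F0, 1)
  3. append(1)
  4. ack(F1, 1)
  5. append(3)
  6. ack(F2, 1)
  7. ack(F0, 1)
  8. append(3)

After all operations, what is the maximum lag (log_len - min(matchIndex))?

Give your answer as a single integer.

Answer: 7

Derivation:
Op 1: append 1 -> log_len=1
Op 2: F0 acks idx 1 -> match: F0=1 F1=0 F2=0; commitIndex=0
Op 3: append 1 -> log_len=2
Op 4: F1 acks idx 1 -> match: F0=1 F1=1 F2=0; commitIndex=1
Op 5: append 3 -> log_len=5
Op 6: F2 acks idx 1 -> match: F0=1 F1=1 F2=1; commitIndex=1
Op 7: F0 acks idx 1 -> match: F0=1 F1=1 F2=1; commitIndex=1
Op 8: append 3 -> log_len=8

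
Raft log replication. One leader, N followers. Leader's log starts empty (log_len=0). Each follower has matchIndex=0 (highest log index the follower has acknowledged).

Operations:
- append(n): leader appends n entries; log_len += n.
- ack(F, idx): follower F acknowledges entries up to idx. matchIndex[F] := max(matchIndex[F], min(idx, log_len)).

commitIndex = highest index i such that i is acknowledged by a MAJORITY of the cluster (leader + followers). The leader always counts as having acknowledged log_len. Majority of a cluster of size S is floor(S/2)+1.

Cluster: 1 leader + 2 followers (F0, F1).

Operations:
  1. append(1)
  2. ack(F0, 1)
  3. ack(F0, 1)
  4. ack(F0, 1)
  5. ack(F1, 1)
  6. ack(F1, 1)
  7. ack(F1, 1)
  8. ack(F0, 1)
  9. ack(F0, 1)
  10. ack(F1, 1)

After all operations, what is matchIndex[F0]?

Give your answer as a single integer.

Answer: 1

Derivation:
Op 1: append 1 -> log_len=1
Op 2: F0 acks idx 1 -> match: F0=1 F1=0; commitIndex=1
Op 3: F0 acks idx 1 -> match: F0=1 F1=0; commitIndex=1
Op 4: F0 acks idx 1 -> match: F0=1 F1=0; commitIndex=1
Op 5: F1 acks idx 1 -> match: F0=1 F1=1; commitIndex=1
Op 6: F1 acks idx 1 -> match: F0=1 F1=1; commitIndex=1
Op 7: F1 acks idx 1 -> match: F0=1 F1=1; commitIndex=1
Op 8: F0 acks idx 1 -> match: F0=1 F1=1; commitIndex=1
Op 9: F0 acks idx 1 -> match: F0=1 F1=1; commitIndex=1
Op 10: F1 acks idx 1 -> match: F0=1 F1=1; commitIndex=1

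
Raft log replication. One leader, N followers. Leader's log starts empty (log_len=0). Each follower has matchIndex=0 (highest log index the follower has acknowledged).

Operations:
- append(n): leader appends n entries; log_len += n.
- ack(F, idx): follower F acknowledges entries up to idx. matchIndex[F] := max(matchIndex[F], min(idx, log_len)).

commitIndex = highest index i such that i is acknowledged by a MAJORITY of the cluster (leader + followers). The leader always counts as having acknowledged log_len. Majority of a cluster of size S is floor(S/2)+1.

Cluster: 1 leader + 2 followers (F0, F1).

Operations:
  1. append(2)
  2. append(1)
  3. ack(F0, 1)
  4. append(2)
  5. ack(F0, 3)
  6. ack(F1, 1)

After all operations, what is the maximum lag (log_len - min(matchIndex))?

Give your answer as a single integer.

Op 1: append 2 -> log_len=2
Op 2: append 1 -> log_len=3
Op 3: F0 acks idx 1 -> match: F0=1 F1=0; commitIndex=1
Op 4: append 2 -> log_len=5
Op 5: F0 acks idx 3 -> match: F0=3 F1=0; commitIndex=3
Op 6: F1 acks idx 1 -> match: F0=3 F1=1; commitIndex=3

Answer: 4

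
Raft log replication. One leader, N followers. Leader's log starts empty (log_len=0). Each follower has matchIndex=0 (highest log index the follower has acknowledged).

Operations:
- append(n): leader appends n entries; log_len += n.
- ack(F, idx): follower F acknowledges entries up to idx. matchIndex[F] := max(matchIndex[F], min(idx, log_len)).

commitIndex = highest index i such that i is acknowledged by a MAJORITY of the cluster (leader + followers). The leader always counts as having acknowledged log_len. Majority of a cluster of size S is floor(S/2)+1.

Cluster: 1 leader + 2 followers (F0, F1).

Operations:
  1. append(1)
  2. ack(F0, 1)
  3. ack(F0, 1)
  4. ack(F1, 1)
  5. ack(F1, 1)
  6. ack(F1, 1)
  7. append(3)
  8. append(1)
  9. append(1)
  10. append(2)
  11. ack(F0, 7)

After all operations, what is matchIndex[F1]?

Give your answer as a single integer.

Answer: 1

Derivation:
Op 1: append 1 -> log_len=1
Op 2: F0 acks idx 1 -> match: F0=1 F1=0; commitIndex=1
Op 3: F0 acks idx 1 -> match: F0=1 F1=0; commitIndex=1
Op 4: F1 acks idx 1 -> match: F0=1 F1=1; commitIndex=1
Op 5: F1 acks idx 1 -> match: F0=1 F1=1; commitIndex=1
Op 6: F1 acks idx 1 -> match: F0=1 F1=1; commitIndex=1
Op 7: append 3 -> log_len=4
Op 8: append 1 -> log_len=5
Op 9: append 1 -> log_len=6
Op 10: append 2 -> log_len=8
Op 11: F0 acks idx 7 -> match: F0=7 F1=1; commitIndex=7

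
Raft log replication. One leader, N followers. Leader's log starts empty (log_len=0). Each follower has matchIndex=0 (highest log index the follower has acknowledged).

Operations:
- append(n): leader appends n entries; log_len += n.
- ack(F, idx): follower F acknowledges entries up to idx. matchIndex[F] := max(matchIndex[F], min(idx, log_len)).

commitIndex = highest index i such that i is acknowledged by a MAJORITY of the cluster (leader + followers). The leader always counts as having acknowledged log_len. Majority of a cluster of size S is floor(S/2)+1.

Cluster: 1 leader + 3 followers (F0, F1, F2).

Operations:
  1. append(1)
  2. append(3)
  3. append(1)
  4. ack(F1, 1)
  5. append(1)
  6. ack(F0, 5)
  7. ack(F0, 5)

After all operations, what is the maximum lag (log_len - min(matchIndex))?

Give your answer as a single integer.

Answer: 6

Derivation:
Op 1: append 1 -> log_len=1
Op 2: append 3 -> log_len=4
Op 3: append 1 -> log_len=5
Op 4: F1 acks idx 1 -> match: F0=0 F1=1 F2=0; commitIndex=0
Op 5: append 1 -> log_len=6
Op 6: F0 acks idx 5 -> match: F0=5 F1=1 F2=0; commitIndex=1
Op 7: F0 acks idx 5 -> match: F0=5 F1=1 F2=0; commitIndex=1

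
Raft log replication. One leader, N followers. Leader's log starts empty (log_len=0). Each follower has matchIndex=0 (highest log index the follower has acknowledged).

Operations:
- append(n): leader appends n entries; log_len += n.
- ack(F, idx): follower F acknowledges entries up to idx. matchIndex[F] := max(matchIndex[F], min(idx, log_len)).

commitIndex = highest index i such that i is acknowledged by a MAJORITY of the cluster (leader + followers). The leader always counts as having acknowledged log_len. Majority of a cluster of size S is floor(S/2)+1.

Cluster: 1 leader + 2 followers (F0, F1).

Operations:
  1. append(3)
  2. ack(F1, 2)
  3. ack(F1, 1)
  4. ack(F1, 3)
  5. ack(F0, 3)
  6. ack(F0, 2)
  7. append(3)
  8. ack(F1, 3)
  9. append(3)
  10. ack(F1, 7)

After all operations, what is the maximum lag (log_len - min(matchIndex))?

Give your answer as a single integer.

Op 1: append 3 -> log_len=3
Op 2: F1 acks idx 2 -> match: F0=0 F1=2; commitIndex=2
Op 3: F1 acks idx 1 -> match: F0=0 F1=2; commitIndex=2
Op 4: F1 acks idx 3 -> match: F0=0 F1=3; commitIndex=3
Op 5: F0 acks idx 3 -> match: F0=3 F1=3; commitIndex=3
Op 6: F0 acks idx 2 -> match: F0=3 F1=3; commitIndex=3
Op 7: append 3 -> log_len=6
Op 8: F1 acks idx 3 -> match: F0=3 F1=3; commitIndex=3
Op 9: append 3 -> log_len=9
Op 10: F1 acks idx 7 -> match: F0=3 F1=7; commitIndex=7

Answer: 6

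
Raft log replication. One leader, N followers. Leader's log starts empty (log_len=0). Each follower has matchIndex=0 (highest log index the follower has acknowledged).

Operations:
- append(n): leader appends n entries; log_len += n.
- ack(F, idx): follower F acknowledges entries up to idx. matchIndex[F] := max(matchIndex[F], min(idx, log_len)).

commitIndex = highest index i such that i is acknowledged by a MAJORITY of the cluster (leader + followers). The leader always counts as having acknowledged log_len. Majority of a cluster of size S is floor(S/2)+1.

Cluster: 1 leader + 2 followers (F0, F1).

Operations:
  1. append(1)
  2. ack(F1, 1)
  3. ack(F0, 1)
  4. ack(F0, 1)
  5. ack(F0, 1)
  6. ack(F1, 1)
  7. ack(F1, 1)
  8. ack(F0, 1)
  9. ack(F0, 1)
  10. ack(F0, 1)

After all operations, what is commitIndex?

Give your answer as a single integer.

Op 1: append 1 -> log_len=1
Op 2: F1 acks idx 1 -> match: F0=0 F1=1; commitIndex=1
Op 3: F0 acks idx 1 -> match: F0=1 F1=1; commitIndex=1
Op 4: F0 acks idx 1 -> match: F0=1 F1=1; commitIndex=1
Op 5: F0 acks idx 1 -> match: F0=1 F1=1; commitIndex=1
Op 6: F1 acks idx 1 -> match: F0=1 F1=1; commitIndex=1
Op 7: F1 acks idx 1 -> match: F0=1 F1=1; commitIndex=1
Op 8: F0 acks idx 1 -> match: F0=1 F1=1; commitIndex=1
Op 9: F0 acks idx 1 -> match: F0=1 F1=1; commitIndex=1
Op 10: F0 acks idx 1 -> match: F0=1 F1=1; commitIndex=1

Answer: 1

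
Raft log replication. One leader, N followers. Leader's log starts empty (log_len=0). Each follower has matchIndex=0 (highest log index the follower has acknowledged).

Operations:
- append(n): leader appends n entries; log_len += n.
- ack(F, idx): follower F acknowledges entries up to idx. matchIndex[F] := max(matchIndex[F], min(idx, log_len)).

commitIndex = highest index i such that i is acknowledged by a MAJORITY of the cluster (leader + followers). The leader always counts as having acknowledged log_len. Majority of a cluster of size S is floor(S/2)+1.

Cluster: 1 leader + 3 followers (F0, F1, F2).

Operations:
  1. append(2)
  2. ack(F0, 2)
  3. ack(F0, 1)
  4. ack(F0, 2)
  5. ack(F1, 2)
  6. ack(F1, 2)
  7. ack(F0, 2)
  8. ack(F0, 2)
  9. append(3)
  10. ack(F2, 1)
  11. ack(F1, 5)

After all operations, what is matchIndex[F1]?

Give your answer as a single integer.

Op 1: append 2 -> log_len=2
Op 2: F0 acks idx 2 -> match: F0=2 F1=0 F2=0; commitIndex=0
Op 3: F0 acks idx 1 -> match: F0=2 F1=0 F2=0; commitIndex=0
Op 4: F0 acks idx 2 -> match: F0=2 F1=0 F2=0; commitIndex=0
Op 5: F1 acks idx 2 -> match: F0=2 F1=2 F2=0; commitIndex=2
Op 6: F1 acks idx 2 -> match: F0=2 F1=2 F2=0; commitIndex=2
Op 7: F0 acks idx 2 -> match: F0=2 F1=2 F2=0; commitIndex=2
Op 8: F0 acks idx 2 -> match: F0=2 F1=2 F2=0; commitIndex=2
Op 9: append 3 -> log_len=5
Op 10: F2 acks idx 1 -> match: F0=2 F1=2 F2=1; commitIndex=2
Op 11: F1 acks idx 5 -> match: F0=2 F1=5 F2=1; commitIndex=2

Answer: 5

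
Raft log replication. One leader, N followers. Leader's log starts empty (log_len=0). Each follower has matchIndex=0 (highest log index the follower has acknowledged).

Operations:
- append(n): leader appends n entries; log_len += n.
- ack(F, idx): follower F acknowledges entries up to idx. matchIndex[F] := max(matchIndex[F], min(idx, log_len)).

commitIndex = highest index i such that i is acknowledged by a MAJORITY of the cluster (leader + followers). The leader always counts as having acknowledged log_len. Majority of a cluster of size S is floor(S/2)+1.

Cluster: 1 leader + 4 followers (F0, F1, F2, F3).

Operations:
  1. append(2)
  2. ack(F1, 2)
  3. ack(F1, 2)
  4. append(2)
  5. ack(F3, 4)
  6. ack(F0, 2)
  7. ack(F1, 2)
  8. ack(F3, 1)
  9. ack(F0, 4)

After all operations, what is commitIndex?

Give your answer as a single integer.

Op 1: append 2 -> log_len=2
Op 2: F1 acks idx 2 -> match: F0=0 F1=2 F2=0 F3=0; commitIndex=0
Op 3: F1 acks idx 2 -> match: F0=0 F1=2 F2=0 F3=0; commitIndex=0
Op 4: append 2 -> log_len=4
Op 5: F3 acks idx 4 -> match: F0=0 F1=2 F2=0 F3=4; commitIndex=2
Op 6: F0 acks idx 2 -> match: F0=2 F1=2 F2=0 F3=4; commitIndex=2
Op 7: F1 acks idx 2 -> match: F0=2 F1=2 F2=0 F3=4; commitIndex=2
Op 8: F3 acks idx 1 -> match: F0=2 F1=2 F2=0 F3=4; commitIndex=2
Op 9: F0 acks idx 4 -> match: F0=4 F1=2 F2=0 F3=4; commitIndex=4

Answer: 4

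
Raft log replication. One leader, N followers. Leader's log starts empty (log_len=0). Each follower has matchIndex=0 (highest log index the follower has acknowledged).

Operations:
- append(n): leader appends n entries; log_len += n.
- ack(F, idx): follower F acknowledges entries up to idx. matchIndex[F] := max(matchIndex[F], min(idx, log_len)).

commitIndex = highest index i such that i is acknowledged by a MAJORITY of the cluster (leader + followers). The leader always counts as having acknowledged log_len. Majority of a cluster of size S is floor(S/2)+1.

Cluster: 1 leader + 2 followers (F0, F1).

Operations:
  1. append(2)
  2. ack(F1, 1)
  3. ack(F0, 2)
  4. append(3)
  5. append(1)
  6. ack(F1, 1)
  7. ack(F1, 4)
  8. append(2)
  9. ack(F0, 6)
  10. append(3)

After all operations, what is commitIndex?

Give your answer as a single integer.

Op 1: append 2 -> log_len=2
Op 2: F1 acks idx 1 -> match: F0=0 F1=1; commitIndex=1
Op 3: F0 acks idx 2 -> match: F0=2 F1=1; commitIndex=2
Op 4: append 3 -> log_len=5
Op 5: append 1 -> log_len=6
Op 6: F1 acks idx 1 -> match: F0=2 F1=1; commitIndex=2
Op 7: F1 acks idx 4 -> match: F0=2 F1=4; commitIndex=4
Op 8: append 2 -> log_len=8
Op 9: F0 acks idx 6 -> match: F0=6 F1=4; commitIndex=6
Op 10: append 3 -> log_len=11

Answer: 6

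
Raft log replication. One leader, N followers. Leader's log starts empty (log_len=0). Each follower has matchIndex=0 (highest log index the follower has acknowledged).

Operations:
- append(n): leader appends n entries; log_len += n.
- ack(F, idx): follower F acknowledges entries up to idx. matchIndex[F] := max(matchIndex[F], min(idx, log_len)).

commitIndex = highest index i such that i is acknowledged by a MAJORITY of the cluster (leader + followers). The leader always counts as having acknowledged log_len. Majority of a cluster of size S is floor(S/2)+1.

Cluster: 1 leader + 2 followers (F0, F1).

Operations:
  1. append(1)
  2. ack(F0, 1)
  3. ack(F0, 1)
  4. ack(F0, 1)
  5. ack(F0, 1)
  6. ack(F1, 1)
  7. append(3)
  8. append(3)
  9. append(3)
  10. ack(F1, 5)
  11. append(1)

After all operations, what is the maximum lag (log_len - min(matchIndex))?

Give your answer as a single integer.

Op 1: append 1 -> log_len=1
Op 2: F0 acks idx 1 -> match: F0=1 F1=0; commitIndex=1
Op 3: F0 acks idx 1 -> match: F0=1 F1=0; commitIndex=1
Op 4: F0 acks idx 1 -> match: F0=1 F1=0; commitIndex=1
Op 5: F0 acks idx 1 -> match: F0=1 F1=0; commitIndex=1
Op 6: F1 acks idx 1 -> match: F0=1 F1=1; commitIndex=1
Op 7: append 3 -> log_len=4
Op 8: append 3 -> log_len=7
Op 9: append 3 -> log_len=10
Op 10: F1 acks idx 5 -> match: F0=1 F1=5; commitIndex=5
Op 11: append 1 -> log_len=11

Answer: 10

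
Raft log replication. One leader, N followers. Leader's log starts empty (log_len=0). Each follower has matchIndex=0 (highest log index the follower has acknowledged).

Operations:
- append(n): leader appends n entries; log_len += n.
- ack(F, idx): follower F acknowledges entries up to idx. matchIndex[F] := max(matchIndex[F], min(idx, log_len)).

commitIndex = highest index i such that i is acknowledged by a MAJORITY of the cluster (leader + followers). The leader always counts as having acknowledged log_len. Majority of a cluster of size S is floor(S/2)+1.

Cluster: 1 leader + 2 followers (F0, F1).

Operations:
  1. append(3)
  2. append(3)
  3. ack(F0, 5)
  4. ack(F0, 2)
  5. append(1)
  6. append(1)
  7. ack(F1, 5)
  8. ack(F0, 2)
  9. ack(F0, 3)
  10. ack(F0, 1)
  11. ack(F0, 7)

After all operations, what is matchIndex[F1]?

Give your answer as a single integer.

Op 1: append 3 -> log_len=3
Op 2: append 3 -> log_len=6
Op 3: F0 acks idx 5 -> match: F0=5 F1=0; commitIndex=5
Op 4: F0 acks idx 2 -> match: F0=5 F1=0; commitIndex=5
Op 5: append 1 -> log_len=7
Op 6: append 1 -> log_len=8
Op 7: F1 acks idx 5 -> match: F0=5 F1=5; commitIndex=5
Op 8: F0 acks idx 2 -> match: F0=5 F1=5; commitIndex=5
Op 9: F0 acks idx 3 -> match: F0=5 F1=5; commitIndex=5
Op 10: F0 acks idx 1 -> match: F0=5 F1=5; commitIndex=5
Op 11: F0 acks idx 7 -> match: F0=7 F1=5; commitIndex=7

Answer: 5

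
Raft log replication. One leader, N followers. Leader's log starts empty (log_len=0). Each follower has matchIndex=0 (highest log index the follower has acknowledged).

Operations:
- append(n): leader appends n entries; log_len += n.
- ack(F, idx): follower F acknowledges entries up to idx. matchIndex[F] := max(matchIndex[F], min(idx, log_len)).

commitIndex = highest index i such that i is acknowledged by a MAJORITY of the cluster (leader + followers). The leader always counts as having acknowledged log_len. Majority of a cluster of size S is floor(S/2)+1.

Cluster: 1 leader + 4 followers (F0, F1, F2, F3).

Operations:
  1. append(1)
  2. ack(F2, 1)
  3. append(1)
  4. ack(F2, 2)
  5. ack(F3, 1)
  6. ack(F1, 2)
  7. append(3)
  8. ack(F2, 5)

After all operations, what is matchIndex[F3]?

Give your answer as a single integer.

Op 1: append 1 -> log_len=1
Op 2: F2 acks idx 1 -> match: F0=0 F1=0 F2=1 F3=0; commitIndex=0
Op 3: append 1 -> log_len=2
Op 4: F2 acks idx 2 -> match: F0=0 F1=0 F2=2 F3=0; commitIndex=0
Op 5: F3 acks idx 1 -> match: F0=0 F1=0 F2=2 F3=1; commitIndex=1
Op 6: F1 acks idx 2 -> match: F0=0 F1=2 F2=2 F3=1; commitIndex=2
Op 7: append 3 -> log_len=5
Op 8: F2 acks idx 5 -> match: F0=0 F1=2 F2=5 F3=1; commitIndex=2

Answer: 1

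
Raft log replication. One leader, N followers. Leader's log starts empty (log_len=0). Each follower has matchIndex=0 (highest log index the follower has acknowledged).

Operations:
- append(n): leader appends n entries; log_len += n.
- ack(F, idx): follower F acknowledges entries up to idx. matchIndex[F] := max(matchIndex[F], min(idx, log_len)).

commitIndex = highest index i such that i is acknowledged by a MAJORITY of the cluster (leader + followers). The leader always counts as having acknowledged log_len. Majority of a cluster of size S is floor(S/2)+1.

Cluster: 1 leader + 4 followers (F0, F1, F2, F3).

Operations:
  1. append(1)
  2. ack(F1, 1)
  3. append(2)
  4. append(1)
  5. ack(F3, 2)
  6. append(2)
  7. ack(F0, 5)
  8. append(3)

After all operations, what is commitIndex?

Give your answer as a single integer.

Op 1: append 1 -> log_len=1
Op 2: F1 acks idx 1 -> match: F0=0 F1=1 F2=0 F3=0; commitIndex=0
Op 3: append 2 -> log_len=3
Op 4: append 1 -> log_len=4
Op 5: F3 acks idx 2 -> match: F0=0 F1=1 F2=0 F3=2; commitIndex=1
Op 6: append 2 -> log_len=6
Op 7: F0 acks idx 5 -> match: F0=5 F1=1 F2=0 F3=2; commitIndex=2
Op 8: append 3 -> log_len=9

Answer: 2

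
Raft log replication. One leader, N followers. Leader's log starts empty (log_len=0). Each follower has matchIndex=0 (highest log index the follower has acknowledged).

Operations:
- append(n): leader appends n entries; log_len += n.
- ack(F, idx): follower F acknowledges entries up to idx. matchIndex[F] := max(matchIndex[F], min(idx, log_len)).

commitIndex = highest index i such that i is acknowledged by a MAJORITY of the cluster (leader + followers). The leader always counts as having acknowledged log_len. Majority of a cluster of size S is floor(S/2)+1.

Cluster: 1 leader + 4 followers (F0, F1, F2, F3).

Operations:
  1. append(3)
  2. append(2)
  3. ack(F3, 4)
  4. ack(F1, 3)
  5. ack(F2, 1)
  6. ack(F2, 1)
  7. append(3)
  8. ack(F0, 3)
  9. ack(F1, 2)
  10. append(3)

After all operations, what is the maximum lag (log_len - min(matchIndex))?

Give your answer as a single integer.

Op 1: append 3 -> log_len=3
Op 2: append 2 -> log_len=5
Op 3: F3 acks idx 4 -> match: F0=0 F1=0 F2=0 F3=4; commitIndex=0
Op 4: F1 acks idx 3 -> match: F0=0 F1=3 F2=0 F3=4; commitIndex=3
Op 5: F2 acks idx 1 -> match: F0=0 F1=3 F2=1 F3=4; commitIndex=3
Op 6: F2 acks idx 1 -> match: F0=0 F1=3 F2=1 F3=4; commitIndex=3
Op 7: append 3 -> log_len=8
Op 8: F0 acks idx 3 -> match: F0=3 F1=3 F2=1 F3=4; commitIndex=3
Op 9: F1 acks idx 2 -> match: F0=3 F1=3 F2=1 F3=4; commitIndex=3
Op 10: append 3 -> log_len=11

Answer: 10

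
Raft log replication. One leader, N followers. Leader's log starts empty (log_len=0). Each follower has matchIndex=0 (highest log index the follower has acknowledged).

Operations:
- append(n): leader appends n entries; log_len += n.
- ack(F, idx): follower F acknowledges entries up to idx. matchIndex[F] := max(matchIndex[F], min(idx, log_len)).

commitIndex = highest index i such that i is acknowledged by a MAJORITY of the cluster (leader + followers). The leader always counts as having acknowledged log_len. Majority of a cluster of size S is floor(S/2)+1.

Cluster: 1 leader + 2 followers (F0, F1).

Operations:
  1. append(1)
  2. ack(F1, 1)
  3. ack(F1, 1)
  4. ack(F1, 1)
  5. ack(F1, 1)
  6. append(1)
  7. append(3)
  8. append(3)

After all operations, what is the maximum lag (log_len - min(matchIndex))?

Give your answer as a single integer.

Op 1: append 1 -> log_len=1
Op 2: F1 acks idx 1 -> match: F0=0 F1=1; commitIndex=1
Op 3: F1 acks idx 1 -> match: F0=0 F1=1; commitIndex=1
Op 4: F1 acks idx 1 -> match: F0=0 F1=1; commitIndex=1
Op 5: F1 acks idx 1 -> match: F0=0 F1=1; commitIndex=1
Op 6: append 1 -> log_len=2
Op 7: append 3 -> log_len=5
Op 8: append 3 -> log_len=8

Answer: 8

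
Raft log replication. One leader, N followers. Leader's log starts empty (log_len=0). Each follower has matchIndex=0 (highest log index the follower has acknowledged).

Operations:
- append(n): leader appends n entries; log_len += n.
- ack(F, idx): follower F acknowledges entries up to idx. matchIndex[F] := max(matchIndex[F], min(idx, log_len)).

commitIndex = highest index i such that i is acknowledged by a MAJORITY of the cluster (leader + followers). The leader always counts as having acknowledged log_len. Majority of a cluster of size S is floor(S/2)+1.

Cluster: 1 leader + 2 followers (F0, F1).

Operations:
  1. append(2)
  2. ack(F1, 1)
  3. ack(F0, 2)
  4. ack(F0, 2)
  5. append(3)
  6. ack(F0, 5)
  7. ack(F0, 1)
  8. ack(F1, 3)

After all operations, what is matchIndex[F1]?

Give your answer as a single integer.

Op 1: append 2 -> log_len=2
Op 2: F1 acks idx 1 -> match: F0=0 F1=1; commitIndex=1
Op 3: F0 acks idx 2 -> match: F0=2 F1=1; commitIndex=2
Op 4: F0 acks idx 2 -> match: F0=2 F1=1; commitIndex=2
Op 5: append 3 -> log_len=5
Op 6: F0 acks idx 5 -> match: F0=5 F1=1; commitIndex=5
Op 7: F0 acks idx 1 -> match: F0=5 F1=1; commitIndex=5
Op 8: F1 acks idx 3 -> match: F0=5 F1=3; commitIndex=5

Answer: 3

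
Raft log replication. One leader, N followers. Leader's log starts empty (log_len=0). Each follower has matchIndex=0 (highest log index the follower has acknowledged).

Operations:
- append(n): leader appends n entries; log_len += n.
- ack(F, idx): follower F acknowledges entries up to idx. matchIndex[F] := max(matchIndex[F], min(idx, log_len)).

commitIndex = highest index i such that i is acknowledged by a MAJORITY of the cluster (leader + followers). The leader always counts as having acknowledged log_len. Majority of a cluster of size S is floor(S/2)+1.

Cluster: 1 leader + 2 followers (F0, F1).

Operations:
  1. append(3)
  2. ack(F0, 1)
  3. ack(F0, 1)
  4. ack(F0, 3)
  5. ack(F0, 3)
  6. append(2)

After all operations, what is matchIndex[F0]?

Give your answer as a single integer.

Op 1: append 3 -> log_len=3
Op 2: F0 acks idx 1 -> match: F0=1 F1=0; commitIndex=1
Op 3: F0 acks idx 1 -> match: F0=1 F1=0; commitIndex=1
Op 4: F0 acks idx 3 -> match: F0=3 F1=0; commitIndex=3
Op 5: F0 acks idx 3 -> match: F0=3 F1=0; commitIndex=3
Op 6: append 2 -> log_len=5

Answer: 3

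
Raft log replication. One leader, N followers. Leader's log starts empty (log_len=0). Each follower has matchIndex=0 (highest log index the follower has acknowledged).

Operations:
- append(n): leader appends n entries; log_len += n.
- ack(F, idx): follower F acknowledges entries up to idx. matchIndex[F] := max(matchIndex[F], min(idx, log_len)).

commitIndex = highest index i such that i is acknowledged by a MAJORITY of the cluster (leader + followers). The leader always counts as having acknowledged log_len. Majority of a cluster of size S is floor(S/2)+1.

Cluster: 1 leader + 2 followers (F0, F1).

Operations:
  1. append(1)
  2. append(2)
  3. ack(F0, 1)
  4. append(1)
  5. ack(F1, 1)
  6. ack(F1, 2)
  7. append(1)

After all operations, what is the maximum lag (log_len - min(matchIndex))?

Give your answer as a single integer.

Answer: 4

Derivation:
Op 1: append 1 -> log_len=1
Op 2: append 2 -> log_len=3
Op 3: F0 acks idx 1 -> match: F0=1 F1=0; commitIndex=1
Op 4: append 1 -> log_len=4
Op 5: F1 acks idx 1 -> match: F0=1 F1=1; commitIndex=1
Op 6: F1 acks idx 2 -> match: F0=1 F1=2; commitIndex=2
Op 7: append 1 -> log_len=5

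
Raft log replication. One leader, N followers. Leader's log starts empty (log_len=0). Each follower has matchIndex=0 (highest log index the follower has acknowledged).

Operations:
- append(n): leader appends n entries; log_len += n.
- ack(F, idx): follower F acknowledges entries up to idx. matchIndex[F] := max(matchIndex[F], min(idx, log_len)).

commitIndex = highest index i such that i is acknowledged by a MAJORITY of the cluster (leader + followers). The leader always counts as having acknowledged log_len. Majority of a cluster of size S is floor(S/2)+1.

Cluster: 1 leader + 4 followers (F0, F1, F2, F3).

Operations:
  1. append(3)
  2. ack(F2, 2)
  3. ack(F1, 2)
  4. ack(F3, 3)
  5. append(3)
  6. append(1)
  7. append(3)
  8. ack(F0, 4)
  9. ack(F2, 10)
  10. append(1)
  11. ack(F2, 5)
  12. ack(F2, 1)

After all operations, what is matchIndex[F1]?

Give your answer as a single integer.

Answer: 2

Derivation:
Op 1: append 3 -> log_len=3
Op 2: F2 acks idx 2 -> match: F0=0 F1=0 F2=2 F3=0; commitIndex=0
Op 3: F1 acks idx 2 -> match: F0=0 F1=2 F2=2 F3=0; commitIndex=2
Op 4: F3 acks idx 3 -> match: F0=0 F1=2 F2=2 F3=3; commitIndex=2
Op 5: append 3 -> log_len=6
Op 6: append 1 -> log_len=7
Op 7: append 3 -> log_len=10
Op 8: F0 acks idx 4 -> match: F0=4 F1=2 F2=2 F3=3; commitIndex=3
Op 9: F2 acks idx 10 -> match: F0=4 F1=2 F2=10 F3=3; commitIndex=4
Op 10: append 1 -> log_len=11
Op 11: F2 acks idx 5 -> match: F0=4 F1=2 F2=10 F3=3; commitIndex=4
Op 12: F2 acks idx 1 -> match: F0=4 F1=2 F2=10 F3=3; commitIndex=4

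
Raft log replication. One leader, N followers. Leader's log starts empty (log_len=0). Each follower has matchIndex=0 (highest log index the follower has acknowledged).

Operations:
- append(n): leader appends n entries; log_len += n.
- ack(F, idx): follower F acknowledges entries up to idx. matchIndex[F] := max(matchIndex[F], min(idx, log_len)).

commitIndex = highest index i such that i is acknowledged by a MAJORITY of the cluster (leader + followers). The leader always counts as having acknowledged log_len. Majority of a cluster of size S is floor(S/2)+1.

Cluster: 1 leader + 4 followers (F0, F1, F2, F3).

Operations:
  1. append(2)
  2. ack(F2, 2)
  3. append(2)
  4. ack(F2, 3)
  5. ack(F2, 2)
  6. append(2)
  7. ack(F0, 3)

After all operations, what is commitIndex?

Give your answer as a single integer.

Op 1: append 2 -> log_len=2
Op 2: F2 acks idx 2 -> match: F0=0 F1=0 F2=2 F3=0; commitIndex=0
Op 3: append 2 -> log_len=4
Op 4: F2 acks idx 3 -> match: F0=0 F1=0 F2=3 F3=0; commitIndex=0
Op 5: F2 acks idx 2 -> match: F0=0 F1=0 F2=3 F3=0; commitIndex=0
Op 6: append 2 -> log_len=6
Op 7: F0 acks idx 3 -> match: F0=3 F1=0 F2=3 F3=0; commitIndex=3

Answer: 3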